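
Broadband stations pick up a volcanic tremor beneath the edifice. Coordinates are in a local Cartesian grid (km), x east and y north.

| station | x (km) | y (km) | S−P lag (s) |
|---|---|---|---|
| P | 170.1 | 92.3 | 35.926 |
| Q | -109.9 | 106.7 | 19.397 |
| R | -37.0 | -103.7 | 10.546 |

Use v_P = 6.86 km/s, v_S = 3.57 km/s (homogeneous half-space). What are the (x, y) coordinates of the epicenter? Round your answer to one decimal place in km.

Distance from S−P lag: d = Δt · v_P v_S / (v_P − v_S) = Δt · (6.86·3.57)/(6.86−3.57) ≈ 7.4438·Δt.
So d_P = 267.43, d_Q = 144.39, d_R = 78.50 km.
Circle about each station: (x − 170.1)² + (y − 92.3)² = 267.43²; (x + 109.9)² + (y − 106.7)² = 144.39²; (x + 37.0)² + (y + 103.7)² = 78.50².
Subtracting the P equation from the Q and R equations removes the quadratic terms:
-560.0 x + 28.8 y = 36679.93
-414.2 x − 392.0 y = 40025.94
Solving the 2×2 system: x ≈ -67.1, y ≈ -31.2 km.

x ≈ -67.1 km, y ≈ -31.2 km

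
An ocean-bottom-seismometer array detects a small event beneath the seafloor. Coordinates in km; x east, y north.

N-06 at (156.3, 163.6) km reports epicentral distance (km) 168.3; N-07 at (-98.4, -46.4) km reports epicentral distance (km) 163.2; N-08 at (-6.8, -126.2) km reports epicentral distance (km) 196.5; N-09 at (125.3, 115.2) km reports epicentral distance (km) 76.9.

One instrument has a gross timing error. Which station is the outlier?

N-09

Solve using three stations at a time. Using N-06, N-07, N-08 (subtract circle equations pairwise → linear system) gives (x, y) ≈ (17.2, 68.8).
Distances from that point to each station vs reported:
  N-06: calculated 168.3 vs reported 168.3 → residual 0.0 km
  N-07: calculated 163.2 vs reported 163.2 → residual 0.0 km
  N-08: calculated 196.5 vs reported 196.5 → residual 0.0 km
  N-09: calculated 117.6 vs reported 76.9 → residual 40.7 km
N-06, N-07, N-08 are mutually consistent (residuals ≈ 0); N-09 is off by 40.7 km.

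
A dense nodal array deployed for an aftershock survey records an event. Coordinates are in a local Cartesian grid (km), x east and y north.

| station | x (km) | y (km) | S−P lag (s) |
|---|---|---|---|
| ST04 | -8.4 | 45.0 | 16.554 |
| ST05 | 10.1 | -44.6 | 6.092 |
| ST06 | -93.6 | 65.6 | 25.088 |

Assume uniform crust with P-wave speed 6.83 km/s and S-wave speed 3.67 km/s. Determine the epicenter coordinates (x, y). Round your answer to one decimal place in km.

x ≈ 49.2 km, y ≈ -73.0 km

Distance from S−P lag: d = Δt · v_P v_S / (v_P − v_S) = Δt · (6.83·3.67)/(6.83−3.67) ≈ 7.9323·Δt.
So d_ST04 = 131.31, d_ST05 = 48.32, d_ST06 = 199.01 km.
Circle about each station: (x + 8.4)² + (y − 45.0)² = 131.31²; (x − 10.1)² + (y + 44.6)² = 48.32²; (x + 93.6)² + (y − 65.6)² = 199.01².
Subtracting the ST04 equation from the ST05 and ST06 equations removes the quadratic terms:
37.0 x − 179.2 y = 14903.10
-170.4 x + 41.2 y = -11393.90
Solving the 2×2 system: x ≈ 49.2, y ≈ -73.0 km.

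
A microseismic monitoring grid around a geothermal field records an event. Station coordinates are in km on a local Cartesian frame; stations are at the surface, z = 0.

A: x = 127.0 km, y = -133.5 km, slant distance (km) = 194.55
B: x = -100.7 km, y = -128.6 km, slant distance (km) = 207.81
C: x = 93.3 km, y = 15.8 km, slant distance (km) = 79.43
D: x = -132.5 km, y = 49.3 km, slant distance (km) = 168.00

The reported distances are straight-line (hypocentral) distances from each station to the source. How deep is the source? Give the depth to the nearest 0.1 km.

depth ≈ 43.9 km

Each station gives a sphere (x−x_i)² + (y−y_i)² + z² = d_i² (stations at z=0).
Subtracting the A sphere from B and C: z² cancels, leaving linear equations in x and y:
-455.4 x + 9.8 y = -12608.09
-67.4 x + 298.6 y = 6543.86
Solving: x ≈ 28.295, y ≈ 28.302 km (keep extra digits for the depth step; rounded: 28.3, 28.3).
Then from the A sphere: z² = 194.55² − (x − 127.0)² − (y + 133.5)² with x = 28.295, y = 28.302, so z ≈ 43.899 ≈ 43.9 km.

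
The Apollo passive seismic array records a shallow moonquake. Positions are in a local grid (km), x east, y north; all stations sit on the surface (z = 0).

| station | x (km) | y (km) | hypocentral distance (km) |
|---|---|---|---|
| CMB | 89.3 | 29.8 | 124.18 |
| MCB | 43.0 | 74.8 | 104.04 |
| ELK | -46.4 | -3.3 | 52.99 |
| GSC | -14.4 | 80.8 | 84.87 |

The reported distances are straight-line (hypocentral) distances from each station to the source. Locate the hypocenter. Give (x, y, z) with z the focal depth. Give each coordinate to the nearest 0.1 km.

(-24.3, 10.3, 46.2)

Each station gives a sphere (x−x_i)² + (y−y_i)² + z² = d_i² (stations at z=0).
Subtracting the CMB sphere from MCB and ELK: z² cancels, leaving linear equations in x and y:
-92.6 x + 90.0 y = 3177.86
-271.4 x − 66.2 y = 5914.05
Solving: x ≈ -24.304, y ≈ 10.303 km (keep extra digits for the depth step; rounded: -24.3, 10.3).
Then from the CMB sphere: z² = 124.18² − (x − 89.3)² − (y − 29.8)² with x = -24.304, y = 10.303, so z ≈ 46.202 ≈ 46.2 km.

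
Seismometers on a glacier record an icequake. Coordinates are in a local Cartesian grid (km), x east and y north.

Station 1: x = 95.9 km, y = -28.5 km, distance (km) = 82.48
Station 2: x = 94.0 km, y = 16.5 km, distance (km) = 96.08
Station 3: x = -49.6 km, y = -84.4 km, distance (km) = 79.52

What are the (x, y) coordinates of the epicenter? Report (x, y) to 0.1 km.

Circle about each station: (x − 95.9)² + (y + 28.5)² = 82.48²; (x − 94.0)² + (y − 16.5)² = 96.08²; (x + 49.6)² + (y + 84.4)² = 79.52².
Subtracting the Station 1 equation from the Station 2 and Station 3 equations removes the quadratic terms:
-3.8 x + 90.0 y = -3329.23
-291.0 x − 111.8 y = 53.98
Solving the 2×2 system: x ≈ 13.8, y ≈ -36.4 km.
Check against Station 1 (with the unrounded x, y): √((x − 95.9)²+(y + 28.5)²) = 82.48 ≈ 82.48 km. ✓

x ≈ 13.8 km, y ≈ -36.4 km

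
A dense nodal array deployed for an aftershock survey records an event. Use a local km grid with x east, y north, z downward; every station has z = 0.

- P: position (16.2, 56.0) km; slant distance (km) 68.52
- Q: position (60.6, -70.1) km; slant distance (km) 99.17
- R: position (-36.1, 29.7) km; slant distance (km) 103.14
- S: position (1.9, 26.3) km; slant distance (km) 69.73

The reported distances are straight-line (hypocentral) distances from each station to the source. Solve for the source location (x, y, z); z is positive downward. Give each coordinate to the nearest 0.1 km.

Each station gives a sphere (x−x_i)² + (y−y_i)² + z² = d_i² (stations at z=0).
Subtracting the P sphere from Q and R: z² cancels, leaving linear equations in x and y:
88.8 x − 252.2 y = 48.23
-104.6 x − 52.6 y = -7156.01
Solving: x ≈ 58.204, y ≈ 20.302 km (keep extra digits for the depth step; rounded: 58.2, 20.3).
Then from the P sphere: z² = 68.52² − (x − 16.2)² − (y − 56.0)² with x = 58.204, y = 20.302, so z ≈ 40.698 ≈ 40.7 km.

x ≈ 58.2 km, y ≈ 20.3 km, depth ≈ 40.7 km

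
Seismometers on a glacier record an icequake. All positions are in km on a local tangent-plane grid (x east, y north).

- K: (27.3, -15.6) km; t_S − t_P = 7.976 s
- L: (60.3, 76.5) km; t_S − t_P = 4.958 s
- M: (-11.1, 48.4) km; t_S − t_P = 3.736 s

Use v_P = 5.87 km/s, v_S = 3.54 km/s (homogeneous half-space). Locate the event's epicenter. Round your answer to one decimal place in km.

(21.5, 55.3)

Distance from S−P lag: d = Δt · v_P v_S / (v_P − v_S) = Δt · (5.87·3.54)/(5.87−3.54) ≈ 8.9184·Δt.
So d_K = 71.13, d_L = 44.22, d_M = 33.32 km.
Circle about each station: (x − 27.3)² + (y + 15.6)² = 71.13²; (x − 60.3)² + (y − 76.5)² = 44.22²; (x + 11.1)² + (y − 48.4)² = 33.32².
Subtracting the K equation from the L and M equations removes the quadratic terms:
66.0 x + 184.2 y = 11603.76
-76.8 x + 128.0 y = 5426.37
Solving the 2×2 system: x ≈ 21.5, y ≈ 55.3 km.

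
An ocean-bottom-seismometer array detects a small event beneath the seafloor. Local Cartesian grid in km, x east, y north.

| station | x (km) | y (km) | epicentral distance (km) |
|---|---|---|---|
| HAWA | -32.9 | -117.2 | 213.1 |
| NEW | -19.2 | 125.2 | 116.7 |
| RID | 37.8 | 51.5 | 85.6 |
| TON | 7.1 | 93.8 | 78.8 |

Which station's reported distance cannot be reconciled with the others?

Solve using three stations at a time. Using HAWA, NEW, TON (subtract circle equations pairwise → linear system) gives (x, y) ≈ (80.0, 63.6).
Distances from that point to each station vs reported:
  HAWA: calculated 213.1 vs reported 213.1 → residual 0.0 km
  NEW: calculated 116.8 vs reported 116.7 → residual 0.1 km
  RID: calculated 43.9 vs reported 85.6 → residual 41.7 km
  TON: calculated 78.9 vs reported 78.8 → residual 0.1 km
HAWA, NEW, TON are mutually consistent (residuals ≈ 0); RID is off by 41.7 km.

RID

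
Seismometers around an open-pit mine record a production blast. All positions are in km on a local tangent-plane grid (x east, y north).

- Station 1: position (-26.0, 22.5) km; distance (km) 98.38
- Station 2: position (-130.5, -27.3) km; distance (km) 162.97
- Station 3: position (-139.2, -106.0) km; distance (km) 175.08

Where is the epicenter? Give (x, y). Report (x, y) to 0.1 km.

(29.4, -58.8)

Circle about each station: (x + 26.0)² + (y − 22.5)² = 98.38²; (x + 130.5)² + (y + 27.3)² = 162.97²; (x + 139.2)² + (y + 106.0)² = 175.08².
Subtracting the Station 1 equation from the Station 2 and Station 3 equations removes the quadratic terms:
-209.0 x − 99.6 y = -287.31
-226.4 x − 257.0 y = 8456.01
Solving the 2×2 system: x ≈ 29.4, y ≈ -58.8 km.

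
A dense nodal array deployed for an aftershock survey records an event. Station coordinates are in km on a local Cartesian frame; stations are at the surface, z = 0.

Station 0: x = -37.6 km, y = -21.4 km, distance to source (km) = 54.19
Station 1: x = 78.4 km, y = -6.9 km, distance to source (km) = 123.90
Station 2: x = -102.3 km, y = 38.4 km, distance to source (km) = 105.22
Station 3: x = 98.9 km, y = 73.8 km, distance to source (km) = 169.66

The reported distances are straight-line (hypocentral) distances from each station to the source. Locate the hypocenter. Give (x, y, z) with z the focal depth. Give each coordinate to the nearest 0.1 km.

x ≈ -32.5 km, y ≈ -19.0 km, depth ≈ 53.9 km

Each station gives a sphere (x−x_i)² + (y−y_i)² + z² = d_i² (stations at z=0).
Subtracting the Station 0 sphere from Station 1 and Station 2: z² cancels, leaving linear equations in x and y:
232.0 x + 29.0 y = -8092.20
-129.4 x + 119.6 y = 1933.44
Solving: x ≈ -32.505, y ≈ -19.002 km (keep extra digits for the depth step; rounded: -32.5, -19.0).
Then from the Station 0 sphere: z² = 54.19² − (x + 37.6)² − (y + 21.4)² with x = -32.505, y = -19.002, so z ≈ 53.897 ≈ 53.9 km.
Check against Station 3 (with the unrounded solution): distance 169.66 ≈ 169.66 km. ✓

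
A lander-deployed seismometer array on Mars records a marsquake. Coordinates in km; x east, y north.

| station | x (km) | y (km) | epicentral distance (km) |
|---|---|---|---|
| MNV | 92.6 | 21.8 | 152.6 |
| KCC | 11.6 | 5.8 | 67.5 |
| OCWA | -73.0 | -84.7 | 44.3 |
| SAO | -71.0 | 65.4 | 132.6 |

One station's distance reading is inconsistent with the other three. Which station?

Solve using three stations at a time. Using MNV, OCWA, SAO (subtract circle equations pairwise → linear system) gives (x, y) ≈ (-34.8, -62.2).
Distances from that point to each station vs reported:
  MNV: calculated 152.6 vs reported 152.6 → residual 0.0 km
  KCC: calculated 82.3 vs reported 67.5 → residual 14.8 km
  OCWA: calculated 44.3 vs reported 44.3 → residual 0.0 km
  SAO: calculated 132.6 vs reported 132.6 → residual 0.0 km
MNV, OCWA, SAO are mutually consistent (residuals ≈ 0); KCC is off by 14.8 km.

KCC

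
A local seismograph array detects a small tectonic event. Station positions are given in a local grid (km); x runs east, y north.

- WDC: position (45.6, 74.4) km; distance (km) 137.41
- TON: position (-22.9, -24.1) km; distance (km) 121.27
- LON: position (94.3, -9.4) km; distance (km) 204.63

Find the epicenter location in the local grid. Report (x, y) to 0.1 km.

Circle about each station: (x − 45.6)² + (y − 74.4)² = 137.41²; (x + 22.9)² + (y + 24.1)² = 121.27²; (x − 94.3)² + (y + 9.4)² = 204.63².
Subtracting pairs of circle equations eliminates x²+y² and gives linear equations (the radical axes):
-137.0 x − 197.0 y = -2334.40
97.4 x − 167.6 y = -21625.80
Solving the 2×2 system: x ≈ -91.8, y ≈ 75.7 km.

-91.8 km east, 75.7 km north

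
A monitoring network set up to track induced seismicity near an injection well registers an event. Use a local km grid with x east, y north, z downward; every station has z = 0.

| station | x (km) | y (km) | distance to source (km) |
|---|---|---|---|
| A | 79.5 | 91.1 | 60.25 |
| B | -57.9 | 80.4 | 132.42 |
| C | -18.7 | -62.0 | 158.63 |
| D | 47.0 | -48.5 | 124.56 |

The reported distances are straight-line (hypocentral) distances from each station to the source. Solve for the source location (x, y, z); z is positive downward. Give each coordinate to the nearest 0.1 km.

(63.1, 63.9, 51.2)

Each station gives a sphere (x−x_i)² + (y−y_i)² + z² = d_i² (stations at z=0).
Subtracting the A sphere from B and C: z² cancels, leaving linear equations in x and y:
-274.8 x − 21.4 y = -18707.88
-196.4 x − 306.2 y = -31959.18
Solving: x ≈ 63.102, y ≈ 63.899 km (keep extra digits for the depth step; rounded: 63.1, 63.9).
Then from the A sphere: z² = 60.25² − (x − 79.5)² − (y − 91.1)² with x = 63.102, y = 63.899, so z ≈ 51.198 ≈ 51.2 km.
Check against D (with the unrounded solution): distance 124.56 ≈ 124.56 km. ✓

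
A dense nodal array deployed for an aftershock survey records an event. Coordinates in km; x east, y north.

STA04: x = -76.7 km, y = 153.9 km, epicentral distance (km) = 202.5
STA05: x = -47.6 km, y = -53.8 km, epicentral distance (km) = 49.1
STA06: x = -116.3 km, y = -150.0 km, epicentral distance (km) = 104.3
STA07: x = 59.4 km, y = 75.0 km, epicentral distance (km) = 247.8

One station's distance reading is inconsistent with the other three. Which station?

Solve using three stations at a time. Using STA04, STA05, STA06 (subtract circle equations pairwise → linear system) gives (x, y) ≈ (-96.3, -47.6).
Distances from that point to each station vs reported:
  STA04: calculated 202.5 vs reported 202.5 → residual 0.0 km
  STA05: calculated 49.1 vs reported 49.1 → residual 0.0 km
  STA06: calculated 104.3 vs reported 104.3 → residual 0.0 km
  STA07: calculated 198.2 vs reported 247.8 → residual 49.6 km
STA04, STA05, STA06 are mutually consistent (residuals ≈ 0); STA07 is off by 49.6 km.

STA07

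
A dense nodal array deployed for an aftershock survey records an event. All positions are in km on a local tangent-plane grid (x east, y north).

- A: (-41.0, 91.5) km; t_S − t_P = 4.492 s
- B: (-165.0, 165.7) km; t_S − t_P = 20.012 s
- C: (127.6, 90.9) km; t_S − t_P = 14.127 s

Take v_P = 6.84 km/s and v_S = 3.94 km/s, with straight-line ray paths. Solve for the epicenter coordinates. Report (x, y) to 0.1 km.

Distance from S−P lag: d = Δt · v_P v_S / (v_P − v_S) = Δt · (6.84·3.94)/(6.84−3.94) ≈ 9.2930·Δt.
So d_A = 41.74, d_B = 185.97, d_C = 131.28 km.
Circle about each station: (x + 41.0)² + (y − 91.5)² = 41.74²; (x + 165.0)² + (y − 165.7)² = 185.97²; (x − 127.6)² + (y − 90.9)² = 131.28².
Subtracting the A equation from the B and C equations removes the quadratic terms:
-248.0 x + 148.4 y = 11785.63
337.2 x − 1.2 y = -1000.89
Solving the 2×2 system: x ≈ -2.7, y ≈ 74.9 km.

x ≈ -2.7 km, y ≈ 74.9 km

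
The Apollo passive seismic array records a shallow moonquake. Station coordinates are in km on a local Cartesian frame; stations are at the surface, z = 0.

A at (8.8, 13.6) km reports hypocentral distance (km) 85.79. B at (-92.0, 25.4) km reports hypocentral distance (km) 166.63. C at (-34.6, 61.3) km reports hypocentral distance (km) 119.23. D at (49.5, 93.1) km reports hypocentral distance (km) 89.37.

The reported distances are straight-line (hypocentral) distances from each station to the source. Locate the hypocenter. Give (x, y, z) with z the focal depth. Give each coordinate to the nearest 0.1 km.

(61.2, 33.0, 65.1)

Each station gives a sphere (x−x_i)² + (y−y_i)² + z² = d_i² (stations at z=0).
Subtracting the A sphere from B and C: z² cancels, leaving linear equations in x and y:
-201.6 x + 23.6 y = -11558.87
-86.8 x + 95.4 y = -2163.42
Solving: x ≈ 61.199, y ≈ 33.005 km (keep extra digits for the depth step; rounded: 61.2, 33.0).
Then from the A sphere: z² = 85.79² − (x − 8.8)² − (y − 13.6)² with x = 61.199, y = 33.005, so z ≈ 65.098 ≈ 65.1 km.
Check against D (with the unrounded solution): distance 89.36 ≈ 89.37 km. ✓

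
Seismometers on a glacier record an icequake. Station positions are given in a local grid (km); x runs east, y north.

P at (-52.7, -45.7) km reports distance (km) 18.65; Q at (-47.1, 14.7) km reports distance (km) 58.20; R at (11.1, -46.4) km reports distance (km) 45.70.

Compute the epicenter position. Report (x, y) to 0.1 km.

x ≈ -34.4 km, y ≈ -42.1 km

Circle about each station: (x + 52.7)² + (y + 45.7)² = 18.65²; (x + 47.1)² + (y − 14.7)² = 58.20²; (x − 11.1)² + (y + 46.4)² = 45.70².
Subtracting the P equation from the Q and R equations removes the quadratic terms:
11.2 x + 120.8 y = -5470.70
127.6 x − 1.4 y = -4330.28
Solving the 2×2 system: x ≈ -34.4, y ≈ -42.1 km.
Check against P (with the unrounded x, y): √((x + 52.7)²+(y + 45.7)²) = 18.65 ≈ 18.65 km. ✓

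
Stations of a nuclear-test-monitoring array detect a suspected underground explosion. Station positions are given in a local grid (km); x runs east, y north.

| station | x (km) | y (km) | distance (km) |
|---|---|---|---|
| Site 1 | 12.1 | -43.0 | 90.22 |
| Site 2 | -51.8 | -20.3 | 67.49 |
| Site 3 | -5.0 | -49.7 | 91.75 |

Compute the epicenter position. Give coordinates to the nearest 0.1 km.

Circle about each station: (x − 12.1)² + (y + 43.0)² = 90.22²; (x + 51.8)² + (y + 20.3)² = 67.49²; (x + 5.0)² + (y + 49.7)² = 91.75².
Subtracting pairs of circle equations eliminates x²+y² and gives linear equations (the radical axes):
-127.8 x + 45.4 y = 4684.67
-34.2 x − 13.4 y = 221.27
Solving the 2×2 system: x ≈ -22.3, y ≈ 40.4 km.

-22.3 km east, 40.4 km north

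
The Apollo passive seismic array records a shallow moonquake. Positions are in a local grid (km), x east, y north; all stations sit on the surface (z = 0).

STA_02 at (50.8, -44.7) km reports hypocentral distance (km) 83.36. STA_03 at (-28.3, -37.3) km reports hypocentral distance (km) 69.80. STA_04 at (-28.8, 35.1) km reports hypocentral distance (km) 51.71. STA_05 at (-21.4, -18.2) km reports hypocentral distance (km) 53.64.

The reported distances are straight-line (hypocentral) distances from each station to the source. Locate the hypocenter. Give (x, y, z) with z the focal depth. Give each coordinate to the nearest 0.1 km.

x ≈ 3.3 km, y ≈ 14.3 km, depth ≈ 34.8 km

Each station gives a sphere (x−x_i)² + (y−y_i)² + z² = d_i² (stations at z=0).
Subtracting the STA_02 sphere from STA_03 and STA_04: z² cancels, leaving linear equations in x and y:
-158.2 x + 14.8 y = -309.70
-159.2 x + 159.6 y = 1757.69
Solving: x ≈ 3.295, y ≈ 14.300 km (keep extra digits for the depth step; rounded: 3.3, 14.3).
Then from the STA_02 sphere: z² = 83.36² − (x − 50.8)² − (y + 44.7)² with x = 3.295, y = 14.300, so z ≈ 34.802 ≈ 34.8 km.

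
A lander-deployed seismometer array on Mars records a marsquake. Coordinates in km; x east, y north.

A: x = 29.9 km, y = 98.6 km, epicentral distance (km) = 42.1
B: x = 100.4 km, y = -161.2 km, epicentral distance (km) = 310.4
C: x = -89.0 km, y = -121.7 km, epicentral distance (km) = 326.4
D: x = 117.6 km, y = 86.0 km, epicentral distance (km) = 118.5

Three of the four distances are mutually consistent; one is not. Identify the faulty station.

C

Solve using three stations at a time. Using A, B, D (subtract circle equations pairwise → linear system) gives (x, y) ≈ (10.0, 135.8).
Distances from that point to each station vs reported:
  A: calculated 42.1 vs reported 42.1 → residual 0.0 km
  B: calculated 310.4 vs reported 310.4 → residual 0.0 km
  C: calculated 275.9 vs reported 326.4 → residual 50.5 km
  D: calculated 118.5 vs reported 118.5 → residual 0.0 km
A, B, D are mutually consistent (residuals ≈ 0); C is off by 50.5 km.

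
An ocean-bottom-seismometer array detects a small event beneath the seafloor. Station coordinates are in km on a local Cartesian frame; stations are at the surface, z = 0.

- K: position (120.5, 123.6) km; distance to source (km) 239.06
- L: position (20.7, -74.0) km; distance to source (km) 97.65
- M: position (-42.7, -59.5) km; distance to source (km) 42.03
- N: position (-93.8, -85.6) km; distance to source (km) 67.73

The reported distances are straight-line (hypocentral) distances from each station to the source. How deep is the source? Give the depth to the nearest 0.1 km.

18.6 km

Each station gives a sphere (x−x_i)² + (y−y_i)² + z² = d_i² (stations at z=0).
Subtracting the K sphere from L and M: z² cancels, leaving linear equations in x and y:
-199.6 x − 395.2 y = 23721.44
-326.4 x − 366.2 y = 30949.49
Solving: x ≈ -63.407, y ≈ -27.999 km (keep extra digits for the depth step; rounded: -63.4, -28.0).
Then from the K sphere: z² = 239.06² − (x − 120.5)² − (y − 123.6)² with x = -63.407, y = -27.999, so z ≈ 18.591 ≈ 18.6 km.
Check against N (with the unrounded solution): distance 67.73 ≈ 67.73 km. ✓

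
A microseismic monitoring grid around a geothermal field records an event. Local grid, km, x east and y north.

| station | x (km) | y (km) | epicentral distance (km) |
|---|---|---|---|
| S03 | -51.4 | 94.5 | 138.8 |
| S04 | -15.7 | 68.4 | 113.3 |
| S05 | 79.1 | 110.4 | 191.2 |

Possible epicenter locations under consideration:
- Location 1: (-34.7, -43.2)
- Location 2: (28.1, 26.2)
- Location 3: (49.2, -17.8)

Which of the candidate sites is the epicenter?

For each candidate, compare |candidate − station| to the reported distance:
Location 1: residuals S03 0.1, S04 0.1, S05 0.0 → max 0.1 km
Location 2: residuals S03 34.0, S04 52.5, S05 92.8 → max 92.8 km
Location 3: residuals S03 12.0, S04 5.4, S05 59.6 → max 59.6 km
Only Location 1 has all residuals ≈ 0.

Location 1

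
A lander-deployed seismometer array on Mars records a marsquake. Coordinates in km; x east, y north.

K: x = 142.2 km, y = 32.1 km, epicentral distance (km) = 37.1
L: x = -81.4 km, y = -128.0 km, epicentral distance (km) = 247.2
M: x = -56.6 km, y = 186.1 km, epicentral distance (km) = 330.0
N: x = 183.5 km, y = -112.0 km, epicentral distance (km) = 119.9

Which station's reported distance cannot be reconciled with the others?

Solve using three stations at a time. Using K, L, N (subtract circle equations pairwise → linear system) gives (x, y) ≈ (132.2, -3.6).
Distances from that point to each station vs reported:
  K: calculated 37.1 vs reported 37.1 → residual 0.0 km
  L: calculated 247.2 vs reported 247.2 → residual 0.0 km
  M: calculated 267.7 vs reported 330.0 → residual 62.3 km
  N: calculated 119.9 vs reported 119.9 → residual 0.0 km
K, L, N are mutually consistent (residuals ≈ 0); M is off by 62.3 km.

M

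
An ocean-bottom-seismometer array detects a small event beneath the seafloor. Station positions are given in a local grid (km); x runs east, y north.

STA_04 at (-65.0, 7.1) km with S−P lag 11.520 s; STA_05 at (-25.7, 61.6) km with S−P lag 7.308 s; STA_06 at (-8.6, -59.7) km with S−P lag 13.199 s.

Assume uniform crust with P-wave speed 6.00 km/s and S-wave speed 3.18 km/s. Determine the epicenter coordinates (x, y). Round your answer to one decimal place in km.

10.2 km east, 27.6 km north

Distance from S−P lag: d = Δt · v_P v_S / (v_P − v_S) = Δt · (6.00·3.18)/(6.00−3.18) ≈ 6.7660·Δt.
So d_STA_04 = 77.94, d_STA_05 = 49.45, d_STA_06 = 89.30 km.
Circle about each station: (x + 65.0)² + (y − 7.1)² = 77.94²; (x + 25.7)² + (y − 61.6)² = 49.45²; (x + 8.6)² + (y + 59.7)² = 89.30².
Subtracting the STA_04 equation from the STA_05 and STA_06 equations removes the quadratic terms:
78.6 x + 109.0 y = 3808.98
112.8 x − 133.6 y = -2537.21
Solving the 2×2 system: x ≈ 10.2, y ≈ 27.6 km.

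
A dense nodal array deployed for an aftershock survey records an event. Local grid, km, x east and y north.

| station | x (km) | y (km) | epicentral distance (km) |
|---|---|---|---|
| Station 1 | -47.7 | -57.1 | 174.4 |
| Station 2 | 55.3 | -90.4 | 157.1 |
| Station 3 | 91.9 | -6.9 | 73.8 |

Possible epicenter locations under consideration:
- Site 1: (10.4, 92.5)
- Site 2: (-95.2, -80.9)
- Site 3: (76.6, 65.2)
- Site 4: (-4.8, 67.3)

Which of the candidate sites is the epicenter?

For each candidate, compare |candidate − station| to the reported distance:
Site 1: residuals Station 1 13.9, Station 2 31.2, Station 3 54.7 → max 54.7 km
Site 2: residuals Station 1 121.3, Station 2 6.3, Station 3 127.4 → max 127.4 km
Site 3: residuals Station 1 0.0, Station 2 0.0, Station 3 0.1 → max 0.1 km
Site 4: residuals Station 1 42.8, Station 2 11.7, Station 3 48.1 → max 48.1 km
Only Site 3 has all residuals ≈ 0.

Site 3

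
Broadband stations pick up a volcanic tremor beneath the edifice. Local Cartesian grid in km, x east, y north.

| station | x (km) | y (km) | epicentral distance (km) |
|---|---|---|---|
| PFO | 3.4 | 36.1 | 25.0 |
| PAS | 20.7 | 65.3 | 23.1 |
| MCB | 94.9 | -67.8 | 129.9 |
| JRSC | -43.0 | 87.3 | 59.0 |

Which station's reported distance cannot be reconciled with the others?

Solve using three stations at a time. Using PFO, PAS, MCB (subtract circle equations pairwise → linear system) gives (x, y) ≈ (27.4, 43.2).
Distances from that point to each station vs reported:
  PFO: calculated 25.0 vs reported 25.0 → residual 0.0 km
  PAS: calculated 23.1 vs reported 23.1 → residual 0.0 km
  MCB: calculated 129.9 vs reported 129.9 → residual 0.0 km
  JRSC: calculated 83.1 vs reported 59.0 → residual 24.1 km
PFO, PAS, MCB are mutually consistent (residuals ≈ 0); JRSC is off by 24.1 km.

JRSC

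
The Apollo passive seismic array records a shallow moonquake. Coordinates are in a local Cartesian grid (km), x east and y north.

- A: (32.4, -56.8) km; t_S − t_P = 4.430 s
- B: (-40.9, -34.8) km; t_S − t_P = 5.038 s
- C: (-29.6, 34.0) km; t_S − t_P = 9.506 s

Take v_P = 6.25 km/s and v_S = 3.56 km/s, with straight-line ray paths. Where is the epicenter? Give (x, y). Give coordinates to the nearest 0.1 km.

Distance from S−P lag: d = Δt · v_P v_S / (v_P − v_S) = Δt · (6.25·3.56)/(6.25−3.56) ≈ 8.2714·Δt.
So d_A = 36.64, d_B = 41.67, d_C = 78.63 km.
Circle about each station: (x − 32.4)² + (y + 56.8)² = 36.64²; (x + 40.9)² + (y + 34.8)² = 41.67²; (x + 29.6)² + (y − 34.0)² = 78.63².
Subtracting the A equation from the B and C equations removes the quadratic terms:
-146.6 x + 44.0 y = -1786.05
-124.0 x + 181.6 y = -7084.03
Solving the 2×2 system: x ≈ 0.6, y ≈ -38.6 km.

x ≈ 0.6 km, y ≈ -38.6 km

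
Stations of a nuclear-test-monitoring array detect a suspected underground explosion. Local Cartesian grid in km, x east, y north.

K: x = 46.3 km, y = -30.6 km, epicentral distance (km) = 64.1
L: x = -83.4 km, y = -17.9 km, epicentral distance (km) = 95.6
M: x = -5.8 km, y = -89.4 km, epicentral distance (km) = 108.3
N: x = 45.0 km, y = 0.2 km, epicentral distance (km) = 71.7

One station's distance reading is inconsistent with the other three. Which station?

N

Solve using three stations at a time. Using K, L, M (subtract circle equations pairwise → linear system) gives (x, y) ≈ (5.0, 18.3).
Distances from that point to each station vs reported:
  K: calculated 64.0 vs reported 64.1 → residual 0.1 km
  L: calculated 95.5 vs reported 95.6 → residual 0.1 km
  M: calculated 108.2 vs reported 108.3 → residual 0.1 km
  N: calculated 43.9 vs reported 71.7 → residual 27.8 km
K, L, M are mutually consistent (residuals ≈ 0); N is off by 27.8 km.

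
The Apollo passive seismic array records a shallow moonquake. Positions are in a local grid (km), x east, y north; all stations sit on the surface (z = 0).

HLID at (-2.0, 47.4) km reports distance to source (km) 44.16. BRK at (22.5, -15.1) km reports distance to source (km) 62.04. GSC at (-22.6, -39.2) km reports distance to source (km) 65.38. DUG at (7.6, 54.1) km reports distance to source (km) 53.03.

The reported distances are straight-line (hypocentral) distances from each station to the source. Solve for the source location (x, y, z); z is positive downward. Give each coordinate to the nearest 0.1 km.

x ≈ -20.2 km, y ≈ 19.4 km, depth ≈ 28.9 km

Each station gives a sphere (x−x_i)² + (y−y_i)² + z² = d_i² (stations at z=0).
Subtracting the HLID sphere from BRK and GSC: z² cancels, leaving linear equations in x and y:
49.0 x − 125.0 y = -3415.36
-41.2 x − 173.2 y = -2527.80
Solving: x ≈ -20.207, y ≈ 19.402 km (keep extra digits for the depth step; rounded: -20.2, 19.4).
Then from the HLID sphere: z² = 44.16² − (x + 2.0)² − (y − 47.4)² with x = -20.207, y = 19.402, so z ≈ 28.892 ≈ 28.9 km.
Check against DUG (with the unrounded solution): distance 53.03 ≈ 53.03 km. ✓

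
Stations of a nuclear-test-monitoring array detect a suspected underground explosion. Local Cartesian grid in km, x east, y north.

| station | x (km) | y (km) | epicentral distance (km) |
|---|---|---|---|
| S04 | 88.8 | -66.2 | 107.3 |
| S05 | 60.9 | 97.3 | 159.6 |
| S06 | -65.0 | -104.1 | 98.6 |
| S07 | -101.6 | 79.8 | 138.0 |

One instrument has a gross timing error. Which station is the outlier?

S05

Solve using three stations at a time. Using S04, S06, S07 (subtract circle equations pairwise → linear system) gives (x, y) ≈ (-9.3, -22.8).
Distances from that point to each station vs reported:
  S04: calculated 107.3 vs reported 107.3 → residual 0.0 km
  S05: calculated 139.1 vs reported 159.6 → residual 20.5 km
  S06: calculated 98.6 vs reported 98.6 → residual 0.0 km
  S07: calculated 138.0 vs reported 138.0 → residual 0.0 km
S04, S06, S07 are mutually consistent (residuals ≈ 0); S05 is off by 20.5 km.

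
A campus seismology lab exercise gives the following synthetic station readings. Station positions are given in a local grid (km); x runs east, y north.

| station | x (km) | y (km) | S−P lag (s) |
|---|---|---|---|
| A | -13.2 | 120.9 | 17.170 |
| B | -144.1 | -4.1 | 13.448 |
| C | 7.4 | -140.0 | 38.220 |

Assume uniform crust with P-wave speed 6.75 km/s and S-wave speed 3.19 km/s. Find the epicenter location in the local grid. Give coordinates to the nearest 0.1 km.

Distance from S−P lag: d = Δt · v_P v_S / (v_P − v_S) = Δt · (6.75·3.19)/(6.75−3.19) ≈ 6.0485·Δt.
So d_A = 103.85, d_B = 81.34, d_C = 231.17 km.
Circle about each station: (x + 13.2)² + (y − 120.9)² = 103.85²; (x + 144.1)² + (y + 4.1)² = 81.34²; (x − 7.4)² + (y + 140.0)² = 231.17².
Subtracting pairs of circle equations eliminates x²+y² and gives linear equations (the radical axes):
-261.8 x − 250.0 y = 10159.20
41.2 x − 521.8 y = -37791.04
Solving the 2×2 system: x ≈ -100.4, y ≈ 64.5 km.

x ≈ -100.4 km, y ≈ 64.5 km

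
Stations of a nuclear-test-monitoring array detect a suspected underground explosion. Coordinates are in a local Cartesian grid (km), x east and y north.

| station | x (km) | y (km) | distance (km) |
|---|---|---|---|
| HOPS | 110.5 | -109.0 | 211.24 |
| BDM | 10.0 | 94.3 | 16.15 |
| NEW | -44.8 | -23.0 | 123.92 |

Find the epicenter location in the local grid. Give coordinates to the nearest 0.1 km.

x ≈ 20.7 km, y ≈ 82.2 km

Circle about each station: (x − 110.5)² + (y + 109.0)² = 211.24²; (x − 10.0)² + (y − 94.3)² = 16.15²; (x + 44.8)² + (y + 23.0)² = 123.92².
Subtracting pairs of circle equations eliminates x²+y² and gives linear equations (the radical axes):
-201.0 x + 406.6 y = 29262.76
-310.6 x + 172.0 y = 7710.96
Solving the 2×2 system: x ≈ 20.7, y ≈ 82.2 km.
Check against HOPS (with the unrounded x, y): √((x − 110.5)²+(y + 109.0)²) = 211.24 ≈ 211.24 km. ✓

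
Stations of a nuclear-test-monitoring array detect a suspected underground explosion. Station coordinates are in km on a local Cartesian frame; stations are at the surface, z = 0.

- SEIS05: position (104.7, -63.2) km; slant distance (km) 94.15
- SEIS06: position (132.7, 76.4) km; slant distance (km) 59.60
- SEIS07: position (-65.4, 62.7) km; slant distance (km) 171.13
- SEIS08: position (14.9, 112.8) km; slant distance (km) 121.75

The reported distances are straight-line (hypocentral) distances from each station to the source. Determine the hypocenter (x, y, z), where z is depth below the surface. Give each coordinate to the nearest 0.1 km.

Each station gives a sphere (x−x_i)² + (y−y_i)² + z² = d_i² (stations at z=0).
Subtracting the SEIS05 sphere from SEIS06 and SEIS07: z² cancels, leaving linear equations in x and y:
56.0 x + 279.2 y = 13801.98
-340.2 x + 251.8 y = -27169.13
Solving: x ≈ 101.398, y ≈ 29.096 km (keep extra digits for the depth step; rounded: 101.4, 29.1).
Then from the SEIS05 sphere: z² = 94.15² − (x − 104.7)² − (y + 63.2)² with x = 101.398, y = 29.096, so z ≈ 18.297 ≈ 18.3 km.
Check against SEIS08 (with the unrounded solution): distance 121.75 ≈ 121.75 km. ✓

x ≈ 101.4 km, y ≈ 29.1 km, depth ≈ 18.3 km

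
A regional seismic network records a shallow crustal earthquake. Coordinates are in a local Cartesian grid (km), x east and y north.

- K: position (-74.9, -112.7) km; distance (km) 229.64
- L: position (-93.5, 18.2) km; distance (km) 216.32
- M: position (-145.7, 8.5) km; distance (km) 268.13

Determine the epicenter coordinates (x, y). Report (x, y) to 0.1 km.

122.4 km east, 4.8 km north

Circle about each station: (x + 74.9)² + (y + 112.7)² = 229.64²; (x + 93.5)² + (y − 18.2)² = 216.32²; (x + 145.7)² + (y − 8.5)² = 268.13².
Subtracting the K equation from the L and M equations removes the quadratic terms:
-37.2 x + 261.8 y = -3297.62
-141.6 x + 242.4 y = -16169.73
Solving the 2×2 system: x ≈ 122.4, y ≈ 4.8 km.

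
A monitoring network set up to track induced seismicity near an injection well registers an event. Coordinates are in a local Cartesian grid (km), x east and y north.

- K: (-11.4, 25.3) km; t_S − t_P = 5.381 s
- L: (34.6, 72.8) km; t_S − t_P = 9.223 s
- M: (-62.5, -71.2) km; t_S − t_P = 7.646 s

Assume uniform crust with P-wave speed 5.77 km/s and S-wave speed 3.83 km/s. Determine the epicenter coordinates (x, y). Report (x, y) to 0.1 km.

Distance from S−P lag: d = Δt · v_P v_S / (v_P − v_S) = Δt · (5.77·3.83)/(5.77−3.83) ≈ 11.3913·Δt.
So d_K = 61.30, d_L = 105.06, d_M = 87.10 km.
Circle about each station: (x + 11.4)² + (y − 25.3)² = 61.30²; (x − 34.6)² + (y − 72.8)² = 105.06²; (x + 62.5)² + (y + 71.2)² = 87.10².
Subtracting pairs of circle equations eliminates x²+y² and gives linear equations (the radical axes):
92.0 x + 95.0 y = -1552.96
-102.2 x − 193.0 y = 4376.92
Solving the 2×2 system: x ≈ 14.4, y ≈ -30.3 km.
Check against K (with the unrounded x, y): √((x + 11.4)²+(y − 25.3)²) = 61.32 ≈ 61.30 km. ✓

14.4 km east, -30.3 km north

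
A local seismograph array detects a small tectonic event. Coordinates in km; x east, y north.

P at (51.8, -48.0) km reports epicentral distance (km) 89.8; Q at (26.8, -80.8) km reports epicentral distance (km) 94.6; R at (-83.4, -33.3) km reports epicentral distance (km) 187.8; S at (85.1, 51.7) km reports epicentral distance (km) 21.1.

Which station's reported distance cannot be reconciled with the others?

Solve using three stations at a time. Using P, R, S (subtract circle equations pairwise → linear system) gives (x, y) ≈ (92.7, 32.0).
Distances from that point to each station vs reported:
  P: calculated 89.8 vs reported 89.8 → residual 0.0 km
  Q: calculated 130.6 vs reported 94.6 → residual 36.0 km
  R: calculated 187.8 vs reported 187.8 → residual 0.0 km
  S: calculated 21.2 vs reported 21.1 → residual 0.1 km
P, R, S are mutually consistent (residuals ≈ 0); Q is off by 36.0 km.

Q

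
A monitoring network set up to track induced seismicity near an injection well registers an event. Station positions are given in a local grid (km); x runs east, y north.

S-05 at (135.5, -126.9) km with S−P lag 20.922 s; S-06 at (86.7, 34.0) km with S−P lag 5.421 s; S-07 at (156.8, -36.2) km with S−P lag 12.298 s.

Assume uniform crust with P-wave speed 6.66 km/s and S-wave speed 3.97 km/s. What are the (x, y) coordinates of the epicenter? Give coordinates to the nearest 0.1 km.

Distance from S−P lag: d = Δt · v_P v_S / (v_P − v_S) = Δt · (6.66·3.97)/(6.66−3.97) ≈ 9.8291·Δt.
So d_S-05 = 205.64, d_S-06 = 53.28, d_S-07 = 120.88 km.
Circle about each station: (x − 135.5)² + (y + 126.9)² = 205.64²; (x − 86.7)² + (y − 34.0)² = 53.28²; (x − 156.8)² + (y + 36.2)² = 120.88².
Subtracting the S-05 equation from the S-06 and S-07 equations removes the quadratic terms:
-97.6 x + 321.8 y = 13658.08
42.6 x + 181.4 y = 19108.66
Solving the 2×2 system: x ≈ 116.9, y ≈ 77.9 km.

x ≈ 116.9 km, y ≈ 77.9 km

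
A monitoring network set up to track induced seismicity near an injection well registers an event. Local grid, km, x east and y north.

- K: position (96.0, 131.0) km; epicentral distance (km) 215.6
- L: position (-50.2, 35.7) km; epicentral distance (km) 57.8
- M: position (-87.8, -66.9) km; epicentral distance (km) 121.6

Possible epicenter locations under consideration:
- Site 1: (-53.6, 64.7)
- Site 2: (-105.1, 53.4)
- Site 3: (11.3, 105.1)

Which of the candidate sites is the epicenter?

Site 2

For each candidate, compare |candidate − station| to the reported distance:
Site 1: residuals K 52.0, L 28.6, M 14.4 → max 52.0 km
Site 2: residuals K 0.0, L 0.1, M 0.1 → max 0.1 km
Site 3: residuals K 127.0, L 34.9, M 76.9 → max 127.0 km
Only Site 2 has all residuals ≈ 0.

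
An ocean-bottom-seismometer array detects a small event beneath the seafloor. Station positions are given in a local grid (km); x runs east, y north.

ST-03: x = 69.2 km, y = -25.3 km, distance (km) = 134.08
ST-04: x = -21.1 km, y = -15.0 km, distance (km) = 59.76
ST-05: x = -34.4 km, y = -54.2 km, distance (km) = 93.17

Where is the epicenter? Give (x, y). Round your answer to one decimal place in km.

x ≈ -49.1 km, y ≈ 37.8 km

Circle about each station: (x − 69.2)² + (y + 25.3)² = 134.08²; (x + 21.1)² + (y + 15.0)² = 59.76²; (x + 34.4)² + (y + 54.2)² = 93.17².
Subtracting pairs of circle equations eliminates x²+y² and gives linear equations (the radical axes):
-180.6 x + 20.6 y = 9647.67
-207.2 x − 57.8 y = 7989.07
Solving the 2×2 system: x ≈ -49.1, y ≈ 37.8 km.
Check against ST-03 (with the unrounded x, y): √((x − 69.2)²+(y + 25.3)²) = 134.09 ≈ 134.08 km. ✓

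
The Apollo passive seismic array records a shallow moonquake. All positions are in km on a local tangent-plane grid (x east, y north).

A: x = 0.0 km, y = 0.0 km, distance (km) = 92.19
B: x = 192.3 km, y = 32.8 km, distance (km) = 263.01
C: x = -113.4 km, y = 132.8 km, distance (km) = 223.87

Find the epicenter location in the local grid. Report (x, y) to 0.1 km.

(-45.1, -80.4)

Circle about each station: x² + y² = 92.19²; (x − 192.3)² + (y − 32.8)² = 263.01²; (x + 113.4)² + (y − 132.8)² = 223.87².
Subtracting pairs of circle equations eliminates x²+y² and gives linear equations (the radical axes):
384.6 x + 65.6 y = -22620.13
-226.8 x + 265.6 y = -11123.38
Solving the 2×2 system: x ≈ -45.1, y ≈ -80.4 km.
Check against A (with the unrounded x, y): √(x²+y²) = 92.18 ≈ 92.19 km. ✓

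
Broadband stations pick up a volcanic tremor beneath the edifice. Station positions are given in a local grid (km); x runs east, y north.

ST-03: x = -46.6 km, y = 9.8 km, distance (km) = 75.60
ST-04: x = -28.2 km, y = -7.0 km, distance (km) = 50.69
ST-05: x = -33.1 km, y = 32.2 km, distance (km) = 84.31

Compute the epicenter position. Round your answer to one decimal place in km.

(10.1, -40.2)

Circle about each station: (x + 46.6)² + (y − 9.8)² = 75.60²; (x + 28.2)² + (y + 7.0)² = 50.69²; (x + 33.1)² + (y − 32.2)² = 84.31².
Subtracting pairs of circle equations eliminates x²+y² and gives linear equations (the radical axes):
36.8 x − 33.6 y = 1722.52
27.0 x + 44.8 y = -1527.97
Solving the 2×2 system: x ≈ 10.1, y ≈ -40.2 km.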